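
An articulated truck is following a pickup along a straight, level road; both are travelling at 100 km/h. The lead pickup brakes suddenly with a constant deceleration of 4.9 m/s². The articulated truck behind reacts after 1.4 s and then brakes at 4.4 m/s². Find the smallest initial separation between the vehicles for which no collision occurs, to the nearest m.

100 km/h ÷ 3.6 = 27.7778 m/s.
Leader travels v²/(2a_L) = 771.606 / 9.800 = 78.735 m before stopping.
Follower covers v·t_r = 27.7778 × 1.4 = 38.889 m while reacting, then v²/(2a_F) = 771.606 / 8.800 = 87.682 m while braking, for a total of 38.889 + 87.682 = 126.571 m.
Since a_F ≤ a_L and the follower starts braking later, the follower is never slower than the leader, so the closest approach is when both have stopped.
Minimum gap = 126.571 − 78.735 = 47.836 m.

Minimum gap ≈ 48 m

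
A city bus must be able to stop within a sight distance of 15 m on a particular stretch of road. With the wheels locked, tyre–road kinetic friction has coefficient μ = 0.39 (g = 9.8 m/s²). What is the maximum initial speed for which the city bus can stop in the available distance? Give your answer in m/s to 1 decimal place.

a = μg = 0.39 × 9.8 = 3.822 m/s².
v²/(2a) = d ⇒ v = √(2 × 3.822 × 15) = √114.66 = 10.7079 m/s.

Maximum speed ≈ 10.7 m/s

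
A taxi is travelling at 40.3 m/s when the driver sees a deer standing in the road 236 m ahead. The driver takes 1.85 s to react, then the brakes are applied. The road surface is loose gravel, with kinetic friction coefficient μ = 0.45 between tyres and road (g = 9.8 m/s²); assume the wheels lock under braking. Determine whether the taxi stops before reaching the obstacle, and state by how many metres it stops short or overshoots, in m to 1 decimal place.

a = μg = 0.45 × 9.8 = 4.410 m/s².
Reaction distance = 40.3000 × 1.85 = 74.555 m.
Braking distance = v²/(2a) = 1624.090 / 8.820 = 184.137 m.
Total stopping distance = 74.555 + 184.137 = 258.692 m, vs 236 m available — it cannot stop in time and overshoots by 258.692 − 236 = 22.692 m.

No — it overshoots by 22.7 m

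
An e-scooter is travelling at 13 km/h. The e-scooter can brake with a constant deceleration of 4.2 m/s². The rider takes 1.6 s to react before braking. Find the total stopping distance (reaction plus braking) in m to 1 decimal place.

Total stopping distance ≈ 7.3 m

13 km/h ÷ 3.6 = 3.6111 m/s.
Reaction distance = v·t_r = 3.6111 × 1.6 = 5.778 m.
Braking distance = v²/(2a) = 3.6111² / (2 × 4.200) = 13.040 / 8.400 = 1.552 m.
Total = 5.778 + 1.552 = 7.330 m.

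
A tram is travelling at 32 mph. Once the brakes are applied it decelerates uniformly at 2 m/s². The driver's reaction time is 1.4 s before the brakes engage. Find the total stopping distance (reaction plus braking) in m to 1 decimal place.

Total stopping distance ≈ 71.2 m

32 mph × 0.44704 = 14.3053 m/s.
Reaction distance = v·t_r = 14.3053 × 1.4 = 20.027 m.
Braking distance = v²/(2a) = 14.3053² / (2 × 2.000) = 204.642 / 4.000 = 51.160 m.
Total = 20.027 + 51.160 = 71.187 m.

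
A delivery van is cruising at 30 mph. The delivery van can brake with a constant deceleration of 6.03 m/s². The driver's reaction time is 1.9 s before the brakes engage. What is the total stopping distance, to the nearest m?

30 mph × 0.44704 = 13.4112 m/s.
Reaction distance = v·t_r = 13.4112 × 1.9 = 25.481 m.
Braking distance = v²/(2a) = 13.4112² / (2 × 6.030) = 179.860 / 12.060 = 14.914 m.
Total = 25.481 + 14.914 = 40.395 m.

Total stopping distance ≈ 40 m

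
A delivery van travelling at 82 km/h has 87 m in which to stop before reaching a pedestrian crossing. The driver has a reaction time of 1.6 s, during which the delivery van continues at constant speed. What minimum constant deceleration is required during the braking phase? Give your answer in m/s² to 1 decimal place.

82 km/h ÷ 3.6 = 22.7778 m/s.
Distance covered during reaction = 22.7778 × 1.6 = 36.444 m.
Distance available for braking: 87 − 36.444 = 50.556 m.
v² = 2a·d ⇒ a = v²/(2d) = 22.7778² / (2 × 50.556) = 518.828 / 101.112 = 5.1312 m/s².

Required deceleration ≈ 5.1 m/s²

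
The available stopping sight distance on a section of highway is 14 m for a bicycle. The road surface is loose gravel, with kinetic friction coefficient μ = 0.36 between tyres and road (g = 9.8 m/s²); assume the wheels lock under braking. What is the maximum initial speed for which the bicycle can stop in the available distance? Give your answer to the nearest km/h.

Maximum speed ≈ 36 km/h

a = μg = 0.36 × 9.8 = 3.528 m/s².
v²/(2a) = d ⇒ v = √(2 × 3.528 × 14) = √98.78 = 9.9388 m/s.
9.9388 m/s × 3.6 = 35.780 km/h.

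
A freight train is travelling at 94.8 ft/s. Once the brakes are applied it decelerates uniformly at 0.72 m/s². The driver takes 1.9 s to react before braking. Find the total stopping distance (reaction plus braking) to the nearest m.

Total stopping distance ≈ 635 m

94.8 ft/s × 0.3048 = 28.8950 m/s.
Reaction distance = v·t_r = 28.8950 × 1.9 = 54.900 m.
Braking distance = v²/(2a) = 28.8950² / (2 × 0.720) = 834.921 / 1.440 = 579.806 m.
Total = 54.900 + 579.806 = 634.706 m.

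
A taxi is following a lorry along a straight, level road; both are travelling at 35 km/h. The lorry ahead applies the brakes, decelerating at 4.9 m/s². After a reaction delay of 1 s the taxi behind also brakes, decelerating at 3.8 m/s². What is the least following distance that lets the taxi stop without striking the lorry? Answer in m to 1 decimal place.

35 km/h ÷ 3.6 = 9.7222 m/s.
Leader travels v²/(2a_L) = 94.521 / 9.800 = 9.645 m before stopping.
Follower covers v·t_r = 9.7222 × 1 = 9.722 m while reacting, then v²/(2a_F) = 94.521 / 7.600 = 12.437 m while braking, for a total of 9.722 + 12.437 = 22.159 m.
Since a_F ≤ a_L and the follower starts braking later, the follower is never slower than the leader, so the closest approach is when both have stopped.
Minimum gap = 22.159 − 9.645 = 12.514 m.

Minimum gap ≈ 12.5 m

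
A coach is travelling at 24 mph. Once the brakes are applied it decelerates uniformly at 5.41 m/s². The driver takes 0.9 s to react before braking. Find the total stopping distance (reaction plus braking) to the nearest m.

24 mph × 0.44704 = 10.7290 m/s.
Reaction distance = v·t_r = 10.7290 × 0.9 = 9.656 m.
Braking distance = v²/(2a) = 10.7290² / (2 × 5.410) = 115.111 / 10.820 = 10.639 m.
Total = 9.656 + 10.639 = 20.295 m.

Total stopping distance ≈ 20 m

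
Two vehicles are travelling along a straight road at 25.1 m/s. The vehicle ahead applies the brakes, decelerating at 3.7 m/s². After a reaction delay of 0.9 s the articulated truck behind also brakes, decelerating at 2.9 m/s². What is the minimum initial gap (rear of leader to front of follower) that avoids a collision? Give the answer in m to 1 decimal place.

Minimum gap ≈ 46.1 m

Leader travels v²/(2a_L) = 630.010 / 7.400 = 85.136 m before stopping.
Follower covers v·t_r = 25.1000 × 0.9 = 22.590 m while reacting, then v²/(2a_F) = 630.010 / 5.800 = 108.622 m while braking, for a total of 22.590 + 108.622 = 131.212 m.
Since a_F ≤ a_L and the follower starts braking later, the follower is never slower than the leader, so the closest approach is when both have stopped.
Minimum gap = 131.212 − 85.136 = 46.076 m.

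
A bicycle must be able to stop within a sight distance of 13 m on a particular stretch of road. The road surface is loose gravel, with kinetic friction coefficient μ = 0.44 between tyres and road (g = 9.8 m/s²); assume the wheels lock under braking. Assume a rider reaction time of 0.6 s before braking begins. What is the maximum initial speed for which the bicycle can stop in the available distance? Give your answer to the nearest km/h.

Maximum speed ≈ 30 km/h

a = μg = 0.44 × 9.8 = 4.312 m/s².
Stopping distance: v·t_r + v²/(2a) = 13 with t_r = 0.6 s and a = 4.312 m/s².
So v² + 5.174 v − 112.11 = 0.
Positive root: v = −a·t_r + √((a·t_r)² + 2a·d) = −2.587 + √(6.693 + 112.11) = 8.3127 m/s.
8.3127 m/s × 3.6 = 29.926 km/h.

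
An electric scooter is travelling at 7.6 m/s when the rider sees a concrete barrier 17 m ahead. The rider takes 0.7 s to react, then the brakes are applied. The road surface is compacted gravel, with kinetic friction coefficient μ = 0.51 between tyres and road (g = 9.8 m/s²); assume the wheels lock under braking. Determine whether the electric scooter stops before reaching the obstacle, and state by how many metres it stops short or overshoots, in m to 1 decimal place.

Yes — it stops 5.9 m short of the obstacle

a = μg = 0.51 × 9.8 = 4.998 m/s².
Reaction distance = 7.6000 × 0.7 = 5.320 m.
Braking distance = v²/(2a) = 57.760 / 9.996 = 5.778 m.
Total stopping distance = 5.320 + 5.778 = 11.098 m, vs 17 m available — it stops with 17 − 11.098 = 5.902 m to spare.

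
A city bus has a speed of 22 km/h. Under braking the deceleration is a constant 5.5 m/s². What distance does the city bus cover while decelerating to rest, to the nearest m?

Braking distance ≈ 3 m

22 km/h ÷ 3.6 = 6.1111 m/s.
Braking distance = v²/(2a) = 6.1111² / (2 × 5.500) = 37.346 / 11.000 = 3.395 m.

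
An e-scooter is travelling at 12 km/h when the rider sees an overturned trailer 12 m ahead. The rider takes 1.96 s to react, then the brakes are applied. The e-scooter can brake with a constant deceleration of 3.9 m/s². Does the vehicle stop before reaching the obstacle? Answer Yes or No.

Yes

12 km/h ÷ 3.6 = 3.3333 m/s.
Reaction distance = 3.3333 × 1.96 = 6.533 m.
Braking distance = v²/(2a) = 11.111 / 7.800 = 1.424 m.
Total stopping distance = 6.533 + 1.424 = 7.957 m, vs 12 m available — it stops with 12 − 7.957 = 4.043 m to spare.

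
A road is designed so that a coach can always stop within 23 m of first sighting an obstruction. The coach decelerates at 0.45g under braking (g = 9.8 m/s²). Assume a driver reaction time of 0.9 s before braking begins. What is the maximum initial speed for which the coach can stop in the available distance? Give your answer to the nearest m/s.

a = 0.45 × 9.8 = 4.410 m/s².
Stopping distance: v·t_r + v²/(2a) = 23 with t_r = 0.9 s and a = 4.410 m/s².
So v² + 7.938 v − 202.86 = 0.
Positive root: v = −a·t_r + √((a·t_r)² + 2a·d) = −3.969 + √(15.753 + 202.86) = 10.8166 m/s.

Maximum speed ≈ 11 m/s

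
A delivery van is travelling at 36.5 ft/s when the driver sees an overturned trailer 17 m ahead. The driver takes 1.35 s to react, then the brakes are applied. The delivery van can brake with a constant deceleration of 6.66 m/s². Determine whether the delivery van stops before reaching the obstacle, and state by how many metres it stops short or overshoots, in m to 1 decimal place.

36.5 ft/s × 0.3048 = 11.1252 m/s.
Reaction distance = 11.1252 × 1.35 = 15.019 m.
Braking distance = v²/(2a) = 123.770 / 13.320 = 9.292 m.
Total stopping distance = 15.019 + 9.292 = 24.311 m, vs 17 m available — it cannot stop in time and overshoots by 24.311 − 17 = 7.311 m.

No — it overshoots by 7.3 m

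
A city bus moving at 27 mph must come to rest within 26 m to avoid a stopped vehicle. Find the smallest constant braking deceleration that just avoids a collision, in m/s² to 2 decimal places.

27 mph × 0.44704 = 12.0701 m/s.
v² = 2a·d ⇒ a = v²/(2d) = 12.0701² / (2 × 26.000) = 145.687 / 52.000 = 2.8017 m/s².

Required deceleration ≈ 2.80 m/s²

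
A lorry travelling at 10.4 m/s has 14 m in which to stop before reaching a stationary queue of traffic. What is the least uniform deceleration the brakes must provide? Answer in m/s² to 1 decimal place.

Required deceleration ≈ 3.9 m/s²

v² = 2a·d ⇒ a = v²/(2d) = 10.4000² / (2 × 14.000) = 108.160 / 28.000 = 3.8629 m/s².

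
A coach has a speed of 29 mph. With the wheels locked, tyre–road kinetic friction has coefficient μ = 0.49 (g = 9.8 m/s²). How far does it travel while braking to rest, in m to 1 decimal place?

Braking distance ≈ 17.5 m

29 mph × 0.44704 = 12.9642 m/s.
a = μg = 0.49 × 9.8 = 4.802 m/s².
Braking distance = v²/(2a) = 12.9642² / (2 × 4.802) = 168.070 / 9.604 = 17.500 m.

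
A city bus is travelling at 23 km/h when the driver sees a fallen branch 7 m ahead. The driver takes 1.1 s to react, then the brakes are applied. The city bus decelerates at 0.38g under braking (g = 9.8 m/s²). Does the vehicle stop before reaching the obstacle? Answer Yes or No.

23 km/h ÷ 3.6 = 6.3889 m/s.
a = 0.38 × 9.8 = 3.724 m/s².
Reaction distance = 6.3889 × 1.1 = 7.028 m.
Braking distance = v²/(2a) = 40.818 / 7.448 = 5.480 m.
Total stopping distance = 7.028 + 5.480 = 12.508 m, vs 7 m available — it cannot stop in time and overshoots by 12.508 − 7 = 5.508 m.

No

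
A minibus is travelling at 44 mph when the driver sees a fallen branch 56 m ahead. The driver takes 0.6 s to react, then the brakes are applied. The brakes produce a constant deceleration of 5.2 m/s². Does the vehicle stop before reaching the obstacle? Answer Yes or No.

Yes

44 mph × 0.44704 = 19.6698 m/s.
Reaction distance = 19.6698 × 0.6 = 11.802 m.
Braking distance = v²/(2a) = 386.901 / 10.400 = 37.202 m.
Total stopping distance = 11.802 + 37.202 = 49.004 m, vs 56 m available — it stops with 56 − 49.004 = 6.996 m to spare.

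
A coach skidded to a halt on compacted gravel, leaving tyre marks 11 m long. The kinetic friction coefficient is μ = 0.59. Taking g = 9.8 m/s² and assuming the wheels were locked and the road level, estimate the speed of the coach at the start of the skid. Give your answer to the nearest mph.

Initial speed ≈ 25 mph

Deceleration a = μg = 0.59 × 9.8 = 5.782 m/s².
v = √(2a·d) = √(2 × 5.782 × 11) = √127.204 = 11.2785 m/s.
= 11.2785 ÷ 0.44704 = 25.229 mph.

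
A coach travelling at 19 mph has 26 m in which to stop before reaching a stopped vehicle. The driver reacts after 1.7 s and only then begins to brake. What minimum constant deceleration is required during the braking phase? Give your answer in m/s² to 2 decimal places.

Required deceleration ≈ 3.12 m/s²

19 mph × 0.44704 = 8.4938 m/s.
Distance covered during reaction = 8.4938 × 1.7 = 14.439 m.
Distance available for braking: 26 − 14.439 = 11.561 m.
v² = 2a·d ⇒ a = v²/(2d) = 8.4938² / (2 × 11.561) = 72.145 / 23.122 = 3.1202 m/s².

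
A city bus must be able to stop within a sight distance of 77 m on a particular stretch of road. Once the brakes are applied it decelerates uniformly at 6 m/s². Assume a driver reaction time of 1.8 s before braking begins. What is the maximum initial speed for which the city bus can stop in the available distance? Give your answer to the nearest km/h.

Maximum speed ≈ 77 km/h

Stopping distance: v·t_r + v²/(2a) = 77 with t_r = 1.8 s and a = 6.000 m/s².
So v² + 21.600 v − 924.00 = 0.
Positive root: v = −a·t_r + √((a·t_r)² + 2a·d) = −10.800 + √(116.640 + 924.00) = 21.4590 m/s.
21.4590 m/s × 3.6 = 77.252 km/h.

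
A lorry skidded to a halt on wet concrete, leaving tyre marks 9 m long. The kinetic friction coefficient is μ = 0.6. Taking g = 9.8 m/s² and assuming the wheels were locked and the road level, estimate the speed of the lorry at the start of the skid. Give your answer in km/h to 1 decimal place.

Initial speed ≈ 37.0 km/h

Deceleration a = μg = 0.6 × 9.8 = 5.880 m/s².
v = √(2a·d) = √(2 × 5.880 × 9) = √105.840 = 10.2879 m/s.
= 10.2879 × 3.6 = 37.036 km/h.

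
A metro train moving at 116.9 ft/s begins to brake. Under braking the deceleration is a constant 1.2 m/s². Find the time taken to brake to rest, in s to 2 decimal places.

116.9 ft/s × 0.3048 = 35.6311 m/s.
Braking time = v/a = 35.6311 / 1.200 = 29.693 s.

Braking time ≈ 29.69 s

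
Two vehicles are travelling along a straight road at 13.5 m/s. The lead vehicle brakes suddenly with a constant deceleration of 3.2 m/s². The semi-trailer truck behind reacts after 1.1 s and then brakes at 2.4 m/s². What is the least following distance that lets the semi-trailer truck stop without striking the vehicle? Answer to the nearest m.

Leader travels v²/(2a_L) = 182.250 / 6.400 = 28.477 m before stopping.
Follower covers v·t_r = 13.5000 × 1.1 = 14.850 m while reacting, then v²/(2a_F) = 182.250 / 4.800 = 37.969 m while braking, for a total of 14.850 + 37.969 = 52.819 m.
Since a_F ≤ a_L and the follower starts braking later, the follower is never slower than the leader, so the closest approach is when both have stopped.
Minimum gap = 52.819 − 28.477 = 24.342 m.

Minimum gap ≈ 24 m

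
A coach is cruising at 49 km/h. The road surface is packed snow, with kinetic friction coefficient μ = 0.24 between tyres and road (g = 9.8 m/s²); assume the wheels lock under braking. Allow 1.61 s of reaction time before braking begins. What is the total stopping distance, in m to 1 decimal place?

49 km/h ÷ 3.6 = 13.6111 m/s.
a = μg = 0.24 × 9.8 = 2.352 m/s².
Reaction distance = v·t_r = 13.6111 × 1.61 = 21.914 m.
Braking distance = v²/(2a) = 13.6111² / (2 × 2.352) = 185.262 / 4.704 = 39.384 m.
Total = 21.914 + 39.384 = 61.298 m.

Total stopping distance ≈ 61.3 m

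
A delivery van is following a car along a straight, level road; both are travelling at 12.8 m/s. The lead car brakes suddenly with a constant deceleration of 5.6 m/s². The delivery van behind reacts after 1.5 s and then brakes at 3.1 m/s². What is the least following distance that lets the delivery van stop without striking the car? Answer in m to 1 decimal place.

Leader travels v²/(2a_L) = 163.840 / 11.200 = 14.629 m before stopping.
Follower covers v·t_r = 12.8000 × 1.5 = 19.200 m while reacting, then v²/(2a_F) = 163.840 / 6.200 = 26.426 m while braking, for a total of 19.200 + 26.426 = 45.626 m.
Since a_F ≤ a_L and the follower starts braking later, the follower is never slower than the leader, so the closest approach is when both have stopped.
Minimum gap = 45.626 − 14.629 = 30.997 m.

Minimum gap ≈ 31.0 m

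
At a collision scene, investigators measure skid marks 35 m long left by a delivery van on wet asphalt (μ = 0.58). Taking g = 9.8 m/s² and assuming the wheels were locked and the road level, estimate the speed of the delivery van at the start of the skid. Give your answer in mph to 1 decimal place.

Initial speed ≈ 44.6 mph

Deceleration a = μg = 0.58 × 9.8 = 5.684 m/s².
v = √(2a·d) = √(2 × 5.684 × 35) = √397.880 = 19.9469 m/s.
= 19.9469 ÷ 0.44704 = 44.620 mph.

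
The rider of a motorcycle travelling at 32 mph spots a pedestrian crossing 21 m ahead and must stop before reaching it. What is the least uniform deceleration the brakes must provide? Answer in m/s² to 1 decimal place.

32 mph × 0.44704 = 14.3053 m/s.
v² = 2a·d ⇒ a = v²/(2d) = 14.3053² / (2 × 21.000) = 204.642 / 42.000 = 4.8724 m/s².

Required deceleration ≈ 4.9 m/s²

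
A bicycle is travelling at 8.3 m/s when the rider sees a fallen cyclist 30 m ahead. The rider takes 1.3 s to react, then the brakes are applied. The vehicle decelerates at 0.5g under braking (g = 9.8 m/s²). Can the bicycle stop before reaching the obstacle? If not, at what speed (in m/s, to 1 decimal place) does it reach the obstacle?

Yes — it stops about 12.2 m short of the obstacle, so it never reaches it

a = 0.5 × 9.8 = 4.900 m/s².
Reaction distance = 8.3000 × 1.3 = 10.790 m.
Braking distance = v²/(2a) = 68.890 / 9.800 = 7.030 m.
Total stopping distance = 10.790 + 7.030 = 17.820 m, vs 30 m available — it stops with 30 − 17.820 = 12.180 m to spare.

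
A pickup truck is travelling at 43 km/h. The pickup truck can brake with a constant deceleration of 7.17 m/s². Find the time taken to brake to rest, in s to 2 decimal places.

Braking time ≈ 1.67 s

43 km/h ÷ 3.6 = 11.9444 m/s.
Braking time = v/a = 11.9444 / 7.170 = 1.666 s.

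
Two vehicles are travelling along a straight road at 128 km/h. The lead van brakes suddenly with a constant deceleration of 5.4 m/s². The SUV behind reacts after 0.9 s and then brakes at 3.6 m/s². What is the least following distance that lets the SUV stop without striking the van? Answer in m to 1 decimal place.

128 km/h ÷ 3.6 = 35.5556 m/s.
Leader travels v²/(2a_L) = 1264.201 / 10.800 = 117.056 m before stopping.
Follower covers v·t_r = 35.5556 × 0.9 = 32.000 m while reacting, then v²/(2a_F) = 1264.201 / 7.200 = 175.583 m while braking, for a total of 32.000 + 175.583 = 207.583 m.
Since a_F ≤ a_L and the follower starts braking later, the follower is never slower than the leader, so the closest approach is when both have stopped.
Minimum gap = 207.583 − 117.056 = 90.527 m.

Minimum gap ≈ 90.5 m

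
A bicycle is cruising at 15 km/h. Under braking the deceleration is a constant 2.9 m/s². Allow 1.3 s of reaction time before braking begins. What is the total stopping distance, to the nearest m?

15 km/h ÷ 3.6 = 4.1667 m/s.
Reaction distance = v·t_r = 4.1667 × 1.3 = 5.417 m.
Braking distance = v²/(2a) = 4.1667² / (2 × 2.900) = 17.361 / 5.800 = 2.993 m.
Total = 5.417 + 2.993 = 8.410 m.

Total stopping distance ≈ 8 m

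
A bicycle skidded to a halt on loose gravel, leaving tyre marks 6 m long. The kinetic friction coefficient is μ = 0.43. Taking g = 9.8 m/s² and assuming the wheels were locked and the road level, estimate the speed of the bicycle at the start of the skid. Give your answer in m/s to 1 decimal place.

Initial speed ≈ 7.1 m/s

Deceleration a = μg = 0.43 × 9.8 = 4.214 m/s².
v = √(2a·d) = √(2 × 4.214 × 6) = √50.568 = 7.1111 m/s.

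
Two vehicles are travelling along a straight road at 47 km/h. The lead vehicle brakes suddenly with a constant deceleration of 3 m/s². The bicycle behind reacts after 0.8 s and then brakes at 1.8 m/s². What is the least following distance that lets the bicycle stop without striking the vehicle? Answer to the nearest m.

Minimum gap ≈ 29 m

47 km/h ÷ 3.6 = 13.0556 m/s.
Leader travels v²/(2a_L) = 170.449 / 6.000 = 28.408 m before stopping.
Follower covers v·t_r = 13.0556 × 0.8 = 10.444 m while reacting, then v²/(2a_F) = 170.449 / 3.600 = 47.347 m while braking, for a total of 10.444 + 47.347 = 57.791 m.
Since a_F ≤ a_L and the follower starts braking later, the follower is never slower than the leader, so the closest approach is when both have stopped.
Minimum gap = 57.791 − 28.408 = 29.383 m.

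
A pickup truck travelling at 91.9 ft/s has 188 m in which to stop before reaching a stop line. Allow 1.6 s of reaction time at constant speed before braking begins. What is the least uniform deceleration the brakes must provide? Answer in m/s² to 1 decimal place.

91.9 ft/s × 0.3048 = 28.0111 m/s.
Distance covered during reaction = 28.0111 × 1.6 = 44.818 m.
Distance available for braking: 188 − 44.818 = 143.182 m.
v² = 2a·d ⇒ a = v²/(2d) = 28.0111² / (2 × 143.182) = 784.622 / 286.364 = 2.7399 m/s².

Required deceleration ≈ 2.7 m/s²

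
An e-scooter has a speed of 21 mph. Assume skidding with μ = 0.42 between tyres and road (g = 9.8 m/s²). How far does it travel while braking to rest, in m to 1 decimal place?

21 mph × 0.44704 = 9.3878 m/s.
a = μg = 0.42 × 9.8 = 4.116 m/s².
Braking distance = v²/(2a) = 9.3878² / (2 × 4.116) = 88.131 / 8.232 = 10.706 m.

Braking distance ≈ 10.7 m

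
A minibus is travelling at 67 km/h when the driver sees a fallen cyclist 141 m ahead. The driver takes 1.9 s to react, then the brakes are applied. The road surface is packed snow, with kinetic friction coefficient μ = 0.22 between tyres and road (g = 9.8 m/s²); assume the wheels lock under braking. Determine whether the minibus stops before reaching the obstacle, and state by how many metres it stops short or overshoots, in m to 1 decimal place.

Yes — it stops 25.3 m short of the obstacle

67 km/h ÷ 3.6 = 18.6111 m/s.
a = μg = 0.22 × 9.8 = 2.156 m/s².
Reaction distance = 18.6111 × 1.9 = 35.361 m.
Braking distance = v²/(2a) = 346.373 / 4.312 = 80.328 m.
Total stopping distance = 35.361 + 80.328 = 115.689 m, vs 141 m available — it stops with 141 − 115.689 = 25.311 m to spare.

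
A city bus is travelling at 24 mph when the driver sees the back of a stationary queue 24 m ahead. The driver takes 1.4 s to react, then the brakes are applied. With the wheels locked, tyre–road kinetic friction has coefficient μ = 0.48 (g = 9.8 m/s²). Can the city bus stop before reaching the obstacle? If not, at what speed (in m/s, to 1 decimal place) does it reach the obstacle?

24 mph × 0.44704 = 10.7290 m/s.
a = μg = 0.48 × 9.8 = 4.704 m/s².
Reaction distance = 10.7290 × 1.4 = 15.021 m.
Braking distance needed to stop: v²/(2a) = 115.111 / 9.408 = 12.235 m, so total needed = 15.021 + 12.235 = 27.256 m > 24 m — it cannot stop.
Distance remaining when braking begins: 24 − 15.021 = 8.979 m.
v² = v₀² − 2a·d = 115.111 − 2 × 4.704 × 8.979 = 30.637 m²/s².
v = √30.637 = 5.535 m/s.

No — it strikes the obstacle at 5.5 m/s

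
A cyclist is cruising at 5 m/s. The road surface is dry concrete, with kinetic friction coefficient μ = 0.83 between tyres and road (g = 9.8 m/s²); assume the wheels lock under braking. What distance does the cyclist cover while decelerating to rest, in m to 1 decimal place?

Braking distance ≈ 1.5 m

a = μg = 0.83 × 9.8 = 8.134 m/s².
Braking distance = v²/(2a) = 5.0000² / (2 × 8.134) = 25.000 / 16.268 = 1.537 m.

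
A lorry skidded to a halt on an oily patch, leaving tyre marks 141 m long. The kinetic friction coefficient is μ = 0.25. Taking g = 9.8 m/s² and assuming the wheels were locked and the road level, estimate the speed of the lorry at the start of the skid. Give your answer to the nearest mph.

Initial speed ≈ 59 mph

Deceleration a = μg = 0.25 × 9.8 = 2.450 m/s².
v = √(2a·d) = √(2 × 2.450 × 141) = √690.900 = 26.2850 m/s.
= 26.2850 ÷ 0.44704 = 58.798 mph.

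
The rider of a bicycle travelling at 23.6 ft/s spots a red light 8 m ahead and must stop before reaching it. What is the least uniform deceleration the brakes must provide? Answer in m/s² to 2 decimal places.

23.6 ft/s × 0.3048 = 7.1933 m/s.
v² = 2a·d ⇒ a = v²/(2d) = 7.1933² / (2 × 8.000) = 51.744 / 16.000 = 3.2340 m/s².

Required deceleration ≈ 3.23 m/s²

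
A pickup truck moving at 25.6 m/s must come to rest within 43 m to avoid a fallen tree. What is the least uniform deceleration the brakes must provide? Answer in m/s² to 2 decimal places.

v² = 2a·d ⇒ a = v²/(2d) = 25.6000² / (2 × 43.000) = 655.360 / 86.000 = 7.6205 m/s².

Required deceleration ≈ 7.62 m/s²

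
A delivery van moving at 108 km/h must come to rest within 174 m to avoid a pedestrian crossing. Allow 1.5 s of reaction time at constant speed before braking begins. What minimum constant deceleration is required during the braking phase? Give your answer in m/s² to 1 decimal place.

108 km/h ÷ 3.6 = 30.0000 m/s.
Distance covered during reaction = 30.0000 × 1.5 = 45.000 m.
Distance available for braking: 174 − 45.000 = 129.000 m.
v² = 2a·d ⇒ a = v²/(2d) = 30.0000² / (2 × 129.000) = 900.000 / 258.000 = 3.4884 m/s².

Required deceleration ≈ 3.5 m/s²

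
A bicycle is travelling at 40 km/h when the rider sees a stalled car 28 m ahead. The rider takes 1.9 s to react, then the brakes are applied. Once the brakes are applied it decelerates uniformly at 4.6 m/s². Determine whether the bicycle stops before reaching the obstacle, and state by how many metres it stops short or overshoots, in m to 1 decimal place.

40 km/h ÷ 3.6 = 11.1111 m/s.
Reaction distance = 11.1111 × 1.9 = 21.111 m.
Braking distance = v²/(2a) = 123.457 / 9.200 = 13.419 m.
Total stopping distance = 21.111 + 13.419 = 34.530 m, vs 28 m available — it cannot stop in time and overshoots by 34.530 − 28 = 6.530 m.

No — it overshoots by 6.5 m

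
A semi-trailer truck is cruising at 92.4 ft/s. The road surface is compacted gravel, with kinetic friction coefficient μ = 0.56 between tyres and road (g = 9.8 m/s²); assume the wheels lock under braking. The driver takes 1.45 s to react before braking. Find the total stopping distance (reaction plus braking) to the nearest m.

92.4 ft/s × 0.3048 = 28.1635 m/s.
a = μg = 0.56 × 9.8 = 5.488 m/s².
Reaction distance = v·t_r = 28.1635 × 1.45 = 40.837 m.
Braking distance = v²/(2a) = 28.1635² / (2 × 5.488) = 793.183 / 10.976 = 72.265 m.
Total = 40.837 + 72.265 = 113.102 m.

Total stopping distance ≈ 113 m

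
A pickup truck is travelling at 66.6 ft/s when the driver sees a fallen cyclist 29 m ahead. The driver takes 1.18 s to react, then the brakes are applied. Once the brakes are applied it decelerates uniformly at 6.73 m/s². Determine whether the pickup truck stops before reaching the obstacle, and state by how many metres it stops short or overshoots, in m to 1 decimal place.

66.6 ft/s × 0.3048 = 20.2997 m/s.
Reaction distance = 20.2997 × 1.18 = 23.954 m.
Braking distance = v²/(2a) = 412.078 / 13.460 = 30.615 m.
Total stopping distance = 23.954 + 30.615 = 54.569 m, vs 29 m available — it cannot stop in time and overshoots by 54.569 − 29 = 25.569 m.

No — it overshoots by 25.6 m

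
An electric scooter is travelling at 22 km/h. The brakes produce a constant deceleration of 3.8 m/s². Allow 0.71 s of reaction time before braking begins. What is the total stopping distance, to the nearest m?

22 km/h ÷ 3.6 = 6.1111 m/s.
Reaction distance = v·t_r = 6.1111 × 0.71 = 4.339 m.
Braking distance = v²/(2a) = 6.1111² / (2 × 3.800) = 37.346 / 7.600 = 4.914 m.
Total = 4.339 + 4.914 = 9.253 m.

Total stopping distance ≈ 9 m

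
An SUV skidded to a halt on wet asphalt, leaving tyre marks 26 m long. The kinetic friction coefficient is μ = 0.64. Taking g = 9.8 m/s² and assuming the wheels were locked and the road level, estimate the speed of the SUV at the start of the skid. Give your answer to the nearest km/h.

Deceleration a = μg = 0.64 × 9.8 = 6.272 m/s².
v = √(2a·d) = √(2 × 6.272 × 26) = √326.144 = 18.0595 m/s.
= 18.0595 × 3.6 = 65.014 km/h.

Initial speed ≈ 65 km/h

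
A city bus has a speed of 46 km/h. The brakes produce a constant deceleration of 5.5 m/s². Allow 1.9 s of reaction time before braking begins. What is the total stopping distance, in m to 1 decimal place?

Total stopping distance ≈ 39.1 m

46 km/h ÷ 3.6 = 12.7778 m/s.
Reaction distance = v·t_r = 12.7778 × 1.9 = 24.278 m.
Braking distance = v²/(2a) = 12.7778² / (2 × 5.500) = 163.272 / 11.000 = 14.843 m.
Total = 24.278 + 14.843 = 39.121 m.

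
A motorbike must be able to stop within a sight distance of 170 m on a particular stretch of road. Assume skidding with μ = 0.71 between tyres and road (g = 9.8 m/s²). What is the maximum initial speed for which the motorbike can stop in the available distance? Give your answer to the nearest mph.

a = μg = 0.71 × 9.8 = 6.958 m/s².
v²/(2a) = d ⇒ v = √(2 × 6.958 × 170) = √2365.72 = 48.6387 m/s.
48.6387 m/s ÷ 0.44704 = 108.802 mph.

Maximum speed ≈ 109 mph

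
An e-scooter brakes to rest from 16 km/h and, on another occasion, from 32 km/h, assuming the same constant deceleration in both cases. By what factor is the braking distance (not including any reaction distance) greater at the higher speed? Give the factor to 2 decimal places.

Braking distance d = v²/(2a), so with a fixed, d ∝ v².
Factor = (32/16)² = 2.0000² = 4.0000.

Factor ≈ 4.00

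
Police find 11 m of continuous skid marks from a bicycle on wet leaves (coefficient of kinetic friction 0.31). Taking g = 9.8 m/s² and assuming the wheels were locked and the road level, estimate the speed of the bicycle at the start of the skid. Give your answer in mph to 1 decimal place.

Initial speed ≈ 18.3 mph

Deceleration a = μg = 0.31 × 9.8 = 3.038 m/s².
v = √(2a·d) = √(2 × 3.038 × 11) = √66.836 = 8.1753 m/s.
= 8.1753 ÷ 0.44704 = 18.288 mph.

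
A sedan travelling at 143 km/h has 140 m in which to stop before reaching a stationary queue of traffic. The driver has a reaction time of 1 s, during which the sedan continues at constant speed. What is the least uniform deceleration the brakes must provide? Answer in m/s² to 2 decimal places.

Required deceleration ≈ 7.87 m/s²

143 km/h ÷ 3.6 = 39.7222 m/s.
Distance covered during reaction = 39.7222 × 1 = 39.722 m.
Distance available for braking: 140 − 39.722 = 100.278 m.
v² = 2a·d ⇒ a = v²/(2d) = 39.7222² / (2 × 100.278) = 1577.853 / 200.556 = 7.8674 m/s².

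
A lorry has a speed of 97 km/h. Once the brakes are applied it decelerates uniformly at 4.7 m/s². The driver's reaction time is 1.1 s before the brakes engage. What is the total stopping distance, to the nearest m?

Total stopping distance ≈ 107 m

97 km/h ÷ 3.6 = 26.9444 m/s.
Reaction distance = v·t_r = 26.9444 × 1.1 = 29.639 m.
Braking distance = v²/(2a) = 26.9444² / (2 × 4.700) = 726.001 / 9.400 = 77.234 m.
Total = 29.639 + 77.234 = 106.873 m.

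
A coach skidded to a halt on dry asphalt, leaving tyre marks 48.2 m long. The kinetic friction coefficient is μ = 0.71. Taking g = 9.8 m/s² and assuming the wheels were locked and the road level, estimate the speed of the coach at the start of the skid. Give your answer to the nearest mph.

Initial speed ≈ 58 mph

Deceleration a = μg = 0.71 × 9.8 = 6.958 m/s².
v = √(2a·d) = √(2 × 6.958 × 48.2) = √670.751 = 25.8989 m/s.
= 25.8989 ÷ 0.44704 = 57.934 mph.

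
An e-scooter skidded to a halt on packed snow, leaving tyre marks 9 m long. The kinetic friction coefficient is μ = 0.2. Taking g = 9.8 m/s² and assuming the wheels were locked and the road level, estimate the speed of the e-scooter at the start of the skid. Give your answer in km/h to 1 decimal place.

Deceleration a = μg = 0.2 × 9.8 = 1.960 m/s².
v = √(2a·d) = √(2 × 1.960 × 9) = √35.280 = 5.9397 m/s.
= 5.9397 × 3.6 = 21.383 km/h.

Initial speed ≈ 21.4 km/h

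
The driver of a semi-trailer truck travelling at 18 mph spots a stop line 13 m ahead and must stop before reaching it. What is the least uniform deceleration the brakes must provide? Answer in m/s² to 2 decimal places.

18 mph × 0.44704 = 8.0467 m/s.
v² = 2a·d ⇒ a = v²/(2d) = 8.0467² / (2 × 13.000) = 64.749 / 26.000 = 2.4903 m/s².

Required deceleration ≈ 2.49 m/s²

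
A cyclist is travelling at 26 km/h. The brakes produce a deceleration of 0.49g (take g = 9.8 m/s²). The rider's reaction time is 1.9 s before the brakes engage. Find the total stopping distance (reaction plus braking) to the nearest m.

26 km/h ÷ 3.6 = 7.2222 m/s.
a = 0.49 × 9.8 = 4.802 m/s².
Reaction distance = v·t_r = 7.2222 × 1.9 = 13.722 m.
Braking distance = v²/(2a) = 7.2222² / (2 × 4.802) = 52.160 / 9.604 = 5.431 m.
Total = 13.722 + 5.431 = 19.153 m.

Total stopping distance ≈ 19 m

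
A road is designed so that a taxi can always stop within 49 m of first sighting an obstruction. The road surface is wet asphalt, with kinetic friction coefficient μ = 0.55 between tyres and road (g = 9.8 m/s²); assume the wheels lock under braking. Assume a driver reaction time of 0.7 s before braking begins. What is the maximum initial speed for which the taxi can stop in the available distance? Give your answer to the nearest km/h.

Maximum speed ≈ 70 km/h

a = μg = 0.55 × 9.8 = 5.390 m/s².
Stopping distance: v·t_r + v²/(2a) = 49 with t_r = 0.7 s and a = 5.390 m/s².
So v² + 7.546 v − 528.22 = 0.
Positive root: v = −a·t_r + √((a·t_r)² + 2a·d) = −3.773 + √(14.236 + 528.22) = 19.5177 m/s.
19.5177 m/s × 3.6 = 70.264 km/h.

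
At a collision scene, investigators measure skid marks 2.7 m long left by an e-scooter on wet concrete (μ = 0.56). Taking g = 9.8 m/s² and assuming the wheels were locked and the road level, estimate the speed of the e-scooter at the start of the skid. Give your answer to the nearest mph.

Initial speed ≈ 12 mph

Deceleration a = μg = 0.56 × 9.8 = 5.488 m/s².
v = √(2a·d) = √(2 × 5.488 × 2.7) = √29.635 = 5.4438 m/s.
= 5.4438 ÷ 0.44704 = 12.177 mph.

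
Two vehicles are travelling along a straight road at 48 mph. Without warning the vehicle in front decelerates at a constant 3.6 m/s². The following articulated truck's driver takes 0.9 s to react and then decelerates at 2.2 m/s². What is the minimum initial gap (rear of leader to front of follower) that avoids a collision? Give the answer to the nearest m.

48 mph × 0.44704 = 21.4579 m/s.
Leader travels v²/(2a_L) = 460.441 / 7.200 = 63.950 m before stopping.
Follower covers v·t_r = 21.4579 × 0.9 = 19.312 m while reacting, then v²/(2a_F) = 460.441 / 4.400 = 104.646 m while braking, for a total of 19.312 + 104.646 = 123.958 m.
Since a_F ≤ a_L and the follower starts braking later, the follower is never slower than the leader, so the closest approach is when both have stopped.
Minimum gap = 123.958 − 63.950 = 60.008 m.

Minimum gap ≈ 60 m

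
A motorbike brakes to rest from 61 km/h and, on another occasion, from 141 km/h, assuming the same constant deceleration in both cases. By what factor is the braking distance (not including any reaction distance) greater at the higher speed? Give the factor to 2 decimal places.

Braking distance d = v²/(2a), so with a fixed, d ∝ v².
Factor = (141/61)² = 2.3115² = 5.3430.

Factor ≈ 5.34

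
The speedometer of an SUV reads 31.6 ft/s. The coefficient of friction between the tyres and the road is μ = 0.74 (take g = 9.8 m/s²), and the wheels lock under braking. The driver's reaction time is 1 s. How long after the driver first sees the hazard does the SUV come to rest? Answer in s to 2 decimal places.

Total time ≈ 2.33 s

31.6 ft/s × 0.3048 = 9.6317 m/s.
a = μg = 0.74 × 9.8 = 7.252 m/s².
Braking time = v/a = 9.6317 / 7.252 = 1.328 s.
Total = 1 + 1.328 = 2.328 s.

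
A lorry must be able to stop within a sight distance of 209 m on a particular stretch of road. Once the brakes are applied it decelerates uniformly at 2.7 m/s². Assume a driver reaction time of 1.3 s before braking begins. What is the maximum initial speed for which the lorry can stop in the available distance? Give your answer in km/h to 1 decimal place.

Stopping distance: v·t_r + v²/(2a) = 209 with t_r = 1.3 s and a = 2.700 m/s².
So v² + 7.020 v − 1128.60 = 0.
Positive root: v = −a·t_r + √((a·t_r)² + 2a·d) = −3.510 + √(12.320 + 1128.60) = 30.2675 m/s.
30.2675 m/s × 3.6 = 108.963 km/h.

Maximum speed ≈ 109.0 km/h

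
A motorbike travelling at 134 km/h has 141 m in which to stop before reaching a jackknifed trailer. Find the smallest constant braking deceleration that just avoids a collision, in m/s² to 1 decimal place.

134 km/h ÷ 3.6 = 37.2222 m/s.
v² = 2a·d ⇒ a = v²/(2d) = 37.2222² / (2 × 141.000) = 1385.492 / 282.000 = 4.9131 m/s².

Required deceleration ≈ 4.9 m/s²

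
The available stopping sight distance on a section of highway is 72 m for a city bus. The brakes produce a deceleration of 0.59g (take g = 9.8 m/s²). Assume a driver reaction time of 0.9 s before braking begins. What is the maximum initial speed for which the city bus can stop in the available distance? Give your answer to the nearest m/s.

Maximum speed ≈ 24 m/s

a = 0.59 × 9.8 = 5.782 m/s².
Stopping distance: v·t_r + v²/(2a) = 72 with t_r = 0.9 s and a = 5.782 m/s².
So v² + 10.408 v − 832.61 = 0.
Positive root: v = −a·t_r + √((a·t_r)² + 2a·d) = −5.204 + √(27.082 + 832.61) = 24.1165 m/s.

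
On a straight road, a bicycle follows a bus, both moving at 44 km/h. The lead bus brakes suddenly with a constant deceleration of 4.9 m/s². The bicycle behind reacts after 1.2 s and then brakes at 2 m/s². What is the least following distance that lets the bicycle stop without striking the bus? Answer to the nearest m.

Minimum gap ≈ 37 m

44 km/h ÷ 3.6 = 12.2222 m/s.
Leader travels v²/(2a_L) = 149.382 / 9.800 = 15.243 m before stopping.
Follower covers v·t_r = 12.2222 × 1.2 = 14.667 m while reacting, then v²/(2a_F) = 149.382 / 4.000 = 37.346 m while braking, for a total of 14.667 + 37.346 = 52.013 m.
Since a_F ≤ a_L and the follower starts braking later, the follower is never slower than the leader, so the closest approach is when both have stopped.
Minimum gap = 52.013 − 15.243 = 36.770 m.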